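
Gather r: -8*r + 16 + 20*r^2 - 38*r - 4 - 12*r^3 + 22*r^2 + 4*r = -12*r^3 + 42*r^2 - 42*r + 12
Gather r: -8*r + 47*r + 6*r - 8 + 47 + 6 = 45*r + 45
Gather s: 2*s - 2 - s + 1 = s - 1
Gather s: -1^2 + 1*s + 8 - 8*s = 7 - 7*s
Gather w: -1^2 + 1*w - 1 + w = 2*w - 2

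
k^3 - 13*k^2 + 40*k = k*(k - 8)*(k - 5)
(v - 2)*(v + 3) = v^2 + v - 6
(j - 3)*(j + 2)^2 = j^3 + j^2 - 8*j - 12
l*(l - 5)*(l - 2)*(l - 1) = l^4 - 8*l^3 + 17*l^2 - 10*l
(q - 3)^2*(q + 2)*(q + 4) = q^4 - 19*q^2 + 6*q + 72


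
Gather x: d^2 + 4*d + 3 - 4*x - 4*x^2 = d^2 + 4*d - 4*x^2 - 4*x + 3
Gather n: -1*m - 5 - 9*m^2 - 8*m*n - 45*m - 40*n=-9*m^2 - 46*m + n*(-8*m - 40) - 5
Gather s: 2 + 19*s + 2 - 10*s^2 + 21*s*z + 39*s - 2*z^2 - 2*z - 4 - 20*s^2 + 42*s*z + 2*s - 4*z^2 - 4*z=-30*s^2 + s*(63*z + 60) - 6*z^2 - 6*z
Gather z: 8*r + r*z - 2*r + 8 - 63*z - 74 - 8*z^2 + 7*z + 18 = 6*r - 8*z^2 + z*(r - 56) - 48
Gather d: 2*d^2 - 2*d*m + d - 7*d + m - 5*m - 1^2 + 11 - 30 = 2*d^2 + d*(-2*m - 6) - 4*m - 20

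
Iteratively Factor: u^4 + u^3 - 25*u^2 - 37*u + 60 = (u - 5)*(u^3 + 6*u^2 + 5*u - 12) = (u - 5)*(u - 1)*(u^2 + 7*u + 12) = (u - 5)*(u - 1)*(u + 3)*(u + 4)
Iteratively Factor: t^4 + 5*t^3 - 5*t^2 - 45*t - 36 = (t + 4)*(t^3 + t^2 - 9*t - 9) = (t + 1)*(t + 4)*(t^2 - 9) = (t + 1)*(t + 3)*(t + 4)*(t - 3)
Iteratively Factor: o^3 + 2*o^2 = (o + 2)*(o^2) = o*(o + 2)*(o)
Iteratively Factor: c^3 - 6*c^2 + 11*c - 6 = (c - 2)*(c^2 - 4*c + 3) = (c - 3)*(c - 2)*(c - 1)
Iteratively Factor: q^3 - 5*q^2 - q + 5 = (q - 1)*(q^2 - 4*q - 5) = (q - 1)*(q + 1)*(q - 5)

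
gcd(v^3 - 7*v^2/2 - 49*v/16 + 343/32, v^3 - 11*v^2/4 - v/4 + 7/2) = v - 7/4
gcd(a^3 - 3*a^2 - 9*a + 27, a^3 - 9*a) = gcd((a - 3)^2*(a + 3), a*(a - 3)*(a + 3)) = a^2 - 9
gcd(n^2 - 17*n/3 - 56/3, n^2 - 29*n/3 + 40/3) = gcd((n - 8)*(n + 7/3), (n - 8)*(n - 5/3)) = n - 8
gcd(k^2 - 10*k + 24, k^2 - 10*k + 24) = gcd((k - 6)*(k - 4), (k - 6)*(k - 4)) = k^2 - 10*k + 24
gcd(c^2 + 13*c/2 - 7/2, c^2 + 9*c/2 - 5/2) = c - 1/2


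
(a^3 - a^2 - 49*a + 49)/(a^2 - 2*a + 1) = (a^2 - 49)/(a - 1)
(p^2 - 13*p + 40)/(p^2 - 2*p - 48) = (p - 5)/(p + 6)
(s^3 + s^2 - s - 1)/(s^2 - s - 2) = (s^2 - 1)/(s - 2)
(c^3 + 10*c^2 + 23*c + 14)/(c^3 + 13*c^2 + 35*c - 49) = (c^2 + 3*c + 2)/(c^2 + 6*c - 7)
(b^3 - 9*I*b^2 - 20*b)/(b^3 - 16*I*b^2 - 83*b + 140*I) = b/(b - 7*I)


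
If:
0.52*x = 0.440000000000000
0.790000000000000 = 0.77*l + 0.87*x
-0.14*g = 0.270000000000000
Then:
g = -1.93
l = 0.07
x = 0.85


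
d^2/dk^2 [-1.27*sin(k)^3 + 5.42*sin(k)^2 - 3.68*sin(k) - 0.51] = 4.6325*sin(k) - 2.8575*sin(3*k) + 10.84*cos(2*k)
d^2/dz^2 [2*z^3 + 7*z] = 12*z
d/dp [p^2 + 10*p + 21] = 2*p + 10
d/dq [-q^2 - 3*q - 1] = -2*q - 3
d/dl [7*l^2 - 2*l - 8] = 14*l - 2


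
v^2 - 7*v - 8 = (v - 8)*(v + 1)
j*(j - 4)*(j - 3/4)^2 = j^4 - 11*j^3/2 + 105*j^2/16 - 9*j/4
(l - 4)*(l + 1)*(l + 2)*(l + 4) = l^4 + 3*l^3 - 14*l^2 - 48*l - 32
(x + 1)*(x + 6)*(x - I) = x^3 + 7*x^2 - I*x^2 + 6*x - 7*I*x - 6*I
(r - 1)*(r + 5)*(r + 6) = r^3 + 10*r^2 + 19*r - 30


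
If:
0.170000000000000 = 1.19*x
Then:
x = 0.14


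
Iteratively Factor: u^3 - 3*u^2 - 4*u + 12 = (u - 2)*(u^2 - u - 6) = (u - 3)*(u - 2)*(u + 2)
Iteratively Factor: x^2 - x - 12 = (x - 4)*(x + 3)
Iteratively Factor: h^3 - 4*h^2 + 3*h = (h)*(h^2 - 4*h + 3) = h*(h - 1)*(h - 3)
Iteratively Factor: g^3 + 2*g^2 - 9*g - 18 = (g + 2)*(g^2 - 9) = (g + 2)*(g + 3)*(g - 3)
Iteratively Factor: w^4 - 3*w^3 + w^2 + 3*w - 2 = (w + 1)*(w^3 - 4*w^2 + 5*w - 2) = (w - 1)*(w + 1)*(w^2 - 3*w + 2) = (w - 1)^2*(w + 1)*(w - 2)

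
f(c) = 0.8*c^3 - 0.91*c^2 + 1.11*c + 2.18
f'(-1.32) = 7.69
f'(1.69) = 4.89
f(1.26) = 3.73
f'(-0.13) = 1.39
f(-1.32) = -2.71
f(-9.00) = -664.72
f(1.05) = 3.27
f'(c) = 2.4*c^2 - 1.82*c + 1.11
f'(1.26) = 2.63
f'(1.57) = 4.17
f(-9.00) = -664.72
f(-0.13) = 2.02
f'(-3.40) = 35.04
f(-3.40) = -43.56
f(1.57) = 4.78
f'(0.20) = 0.84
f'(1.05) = 1.84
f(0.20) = 2.37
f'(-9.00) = 211.89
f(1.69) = 5.32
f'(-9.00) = 211.89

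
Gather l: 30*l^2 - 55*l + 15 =30*l^2 - 55*l + 15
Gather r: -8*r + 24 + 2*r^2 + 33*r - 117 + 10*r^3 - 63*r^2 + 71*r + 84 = 10*r^3 - 61*r^2 + 96*r - 9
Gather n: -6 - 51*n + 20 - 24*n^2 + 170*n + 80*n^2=56*n^2 + 119*n + 14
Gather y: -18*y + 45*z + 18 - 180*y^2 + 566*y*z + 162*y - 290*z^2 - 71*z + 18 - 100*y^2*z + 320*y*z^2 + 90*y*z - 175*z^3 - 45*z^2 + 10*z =y^2*(-100*z - 180) + y*(320*z^2 + 656*z + 144) - 175*z^3 - 335*z^2 - 16*z + 36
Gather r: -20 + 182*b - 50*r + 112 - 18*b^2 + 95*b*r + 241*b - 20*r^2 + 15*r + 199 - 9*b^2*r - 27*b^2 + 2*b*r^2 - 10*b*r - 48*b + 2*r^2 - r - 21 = -45*b^2 + 375*b + r^2*(2*b - 18) + r*(-9*b^2 + 85*b - 36) + 270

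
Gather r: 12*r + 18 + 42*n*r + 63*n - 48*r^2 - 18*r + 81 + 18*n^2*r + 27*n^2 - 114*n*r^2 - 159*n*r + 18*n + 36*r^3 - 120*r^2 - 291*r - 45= 27*n^2 + 81*n + 36*r^3 + r^2*(-114*n - 168) + r*(18*n^2 - 117*n - 297) + 54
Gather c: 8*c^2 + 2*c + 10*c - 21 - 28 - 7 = 8*c^2 + 12*c - 56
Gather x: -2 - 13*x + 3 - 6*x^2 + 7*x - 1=-6*x^2 - 6*x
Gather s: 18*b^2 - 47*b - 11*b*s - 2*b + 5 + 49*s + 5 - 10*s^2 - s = 18*b^2 - 49*b - 10*s^2 + s*(48 - 11*b) + 10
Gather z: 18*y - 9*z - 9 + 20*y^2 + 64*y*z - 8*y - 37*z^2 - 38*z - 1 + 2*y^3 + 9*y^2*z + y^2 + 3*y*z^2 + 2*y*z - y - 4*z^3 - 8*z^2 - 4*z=2*y^3 + 21*y^2 + 9*y - 4*z^3 + z^2*(3*y - 45) + z*(9*y^2 + 66*y - 51) - 10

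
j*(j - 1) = j^2 - j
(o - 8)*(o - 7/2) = o^2 - 23*o/2 + 28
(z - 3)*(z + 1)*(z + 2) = z^3 - 7*z - 6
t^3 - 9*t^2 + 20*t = t*(t - 5)*(t - 4)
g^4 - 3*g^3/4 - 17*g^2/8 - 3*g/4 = g*(g - 2)*(g + 1/2)*(g + 3/4)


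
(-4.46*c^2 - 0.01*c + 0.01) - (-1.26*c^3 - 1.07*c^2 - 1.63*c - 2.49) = 1.26*c^3 - 3.39*c^2 + 1.62*c + 2.5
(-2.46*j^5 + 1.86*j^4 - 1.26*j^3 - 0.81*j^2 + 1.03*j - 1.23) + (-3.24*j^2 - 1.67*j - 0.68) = -2.46*j^5 + 1.86*j^4 - 1.26*j^3 - 4.05*j^2 - 0.64*j - 1.91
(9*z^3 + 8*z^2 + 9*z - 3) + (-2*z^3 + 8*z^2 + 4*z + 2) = 7*z^3 + 16*z^2 + 13*z - 1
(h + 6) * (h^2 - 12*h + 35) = h^3 - 6*h^2 - 37*h + 210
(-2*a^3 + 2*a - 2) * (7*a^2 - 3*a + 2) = -14*a^5 + 6*a^4 + 10*a^3 - 20*a^2 + 10*a - 4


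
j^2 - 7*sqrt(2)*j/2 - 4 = (j - 4*sqrt(2))*(j + sqrt(2)/2)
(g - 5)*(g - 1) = g^2 - 6*g + 5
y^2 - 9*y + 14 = (y - 7)*(y - 2)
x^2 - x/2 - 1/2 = (x - 1)*(x + 1/2)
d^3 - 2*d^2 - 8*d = d*(d - 4)*(d + 2)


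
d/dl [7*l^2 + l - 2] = 14*l + 1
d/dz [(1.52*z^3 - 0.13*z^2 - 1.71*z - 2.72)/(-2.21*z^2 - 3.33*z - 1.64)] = (-3.3592*z^4 - 10.1232*z^3 - 10.8246*z^2 - 11.596*z - 6.2532)/(4.8841*z^4 + 14.7186*z^3 + 18.3377*z^2 + 10.9224*z + 2.6896)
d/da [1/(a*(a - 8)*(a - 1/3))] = 3*(-9*a^2 + 50*a - 8)/(a^2*(9*a^4 - 150*a^3 + 673*a^2 - 400*a + 64))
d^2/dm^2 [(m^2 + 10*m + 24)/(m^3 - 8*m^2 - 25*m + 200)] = 2*(m^6 + 30*m^5 - 21*m^4 - 2246*m^3 - 4392*m^2 + 48000*m + 143400)/(m^9 - 24*m^8 + 117*m^7 + 1288*m^6 - 12525*m^5 - 6600*m^4 + 344375*m^3 - 585000*m^2 - 3000000*m + 8000000)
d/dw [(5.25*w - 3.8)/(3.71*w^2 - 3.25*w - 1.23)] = (-19.4775*w^2 + 28.196*w - 18.8075)/(13.7641*w^4 - 24.115*w^3 + 1.4359*w^2 + 7.995*w + 1.5129)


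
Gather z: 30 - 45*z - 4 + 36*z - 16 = 10 - 9*z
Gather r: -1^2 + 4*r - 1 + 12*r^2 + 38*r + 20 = 12*r^2 + 42*r + 18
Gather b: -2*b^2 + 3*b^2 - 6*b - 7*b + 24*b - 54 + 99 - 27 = b^2 + 11*b + 18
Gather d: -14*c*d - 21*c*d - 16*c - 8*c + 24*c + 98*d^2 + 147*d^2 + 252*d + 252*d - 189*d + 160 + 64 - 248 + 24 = 245*d^2 + d*(315 - 35*c)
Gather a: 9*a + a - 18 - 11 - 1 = 10*a - 30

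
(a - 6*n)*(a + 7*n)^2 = a^3 + 8*a^2*n - 35*a*n^2 - 294*n^3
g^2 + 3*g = g*(g + 3)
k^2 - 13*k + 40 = (k - 8)*(k - 5)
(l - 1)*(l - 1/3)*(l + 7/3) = l^3 + l^2 - 25*l/9 + 7/9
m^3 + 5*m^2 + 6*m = m*(m + 2)*(m + 3)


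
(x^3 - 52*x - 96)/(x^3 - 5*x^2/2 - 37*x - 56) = 2*(x + 6)/(2*x + 7)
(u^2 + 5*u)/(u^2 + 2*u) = (u + 5)/(u + 2)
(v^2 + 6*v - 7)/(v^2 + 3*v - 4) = (v + 7)/(v + 4)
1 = 1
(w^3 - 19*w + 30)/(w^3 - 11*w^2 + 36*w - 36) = (w + 5)/(w - 6)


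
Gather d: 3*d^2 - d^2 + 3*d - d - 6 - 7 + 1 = 2*d^2 + 2*d - 12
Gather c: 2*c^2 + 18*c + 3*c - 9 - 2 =2*c^2 + 21*c - 11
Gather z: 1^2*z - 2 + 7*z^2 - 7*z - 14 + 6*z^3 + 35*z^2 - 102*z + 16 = 6*z^3 + 42*z^2 - 108*z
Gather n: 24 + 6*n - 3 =6*n + 21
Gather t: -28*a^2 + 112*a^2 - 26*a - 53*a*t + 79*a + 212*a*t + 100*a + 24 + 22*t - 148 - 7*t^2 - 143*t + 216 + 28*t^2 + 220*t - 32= 84*a^2 + 153*a + 21*t^2 + t*(159*a + 99) + 60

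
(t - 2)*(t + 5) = t^2 + 3*t - 10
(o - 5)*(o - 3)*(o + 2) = o^3 - 6*o^2 - o + 30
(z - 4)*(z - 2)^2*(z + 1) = z^4 - 7*z^3 + 12*z^2 + 4*z - 16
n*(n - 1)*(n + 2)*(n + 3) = n^4 + 4*n^3 + n^2 - 6*n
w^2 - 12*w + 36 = (w - 6)^2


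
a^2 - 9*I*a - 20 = (a - 5*I)*(a - 4*I)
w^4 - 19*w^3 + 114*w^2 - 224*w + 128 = (w - 8)^2*(w - 2)*(w - 1)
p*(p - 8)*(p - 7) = p^3 - 15*p^2 + 56*p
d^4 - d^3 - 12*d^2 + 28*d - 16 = (d - 2)^2*(d - 1)*(d + 4)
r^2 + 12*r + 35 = (r + 5)*(r + 7)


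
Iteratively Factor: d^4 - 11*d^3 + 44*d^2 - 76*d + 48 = (d - 3)*(d^3 - 8*d^2 + 20*d - 16) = (d - 3)*(d - 2)*(d^2 - 6*d + 8) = (d - 3)*(d - 2)^2*(d - 4)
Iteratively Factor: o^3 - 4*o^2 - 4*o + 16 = (o - 2)*(o^2 - 2*o - 8) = (o - 4)*(o - 2)*(o + 2)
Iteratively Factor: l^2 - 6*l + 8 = (l - 2)*(l - 4)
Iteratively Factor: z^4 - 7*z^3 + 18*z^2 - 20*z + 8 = (z - 2)*(z^3 - 5*z^2 + 8*z - 4) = (z - 2)^2*(z^2 - 3*z + 2) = (z - 2)^2*(z - 1)*(z - 2)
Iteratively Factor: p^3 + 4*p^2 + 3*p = (p + 3)*(p^2 + p) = (p + 1)*(p + 3)*(p)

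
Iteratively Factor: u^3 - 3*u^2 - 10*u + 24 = (u - 4)*(u^2 + u - 6) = (u - 4)*(u - 2)*(u + 3)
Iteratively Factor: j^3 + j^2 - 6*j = (j)*(j^2 + j - 6) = j*(j + 3)*(j - 2)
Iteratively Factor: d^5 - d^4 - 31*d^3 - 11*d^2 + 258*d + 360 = (d - 5)*(d^4 + 4*d^3 - 11*d^2 - 66*d - 72) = (d - 5)*(d + 2)*(d^3 + 2*d^2 - 15*d - 36) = (d - 5)*(d + 2)*(d + 3)*(d^2 - d - 12) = (d - 5)*(d - 4)*(d + 2)*(d + 3)*(d + 3)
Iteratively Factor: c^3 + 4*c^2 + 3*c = (c + 1)*(c^2 + 3*c) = (c + 1)*(c + 3)*(c)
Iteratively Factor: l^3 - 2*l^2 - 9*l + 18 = (l + 3)*(l^2 - 5*l + 6) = (l - 2)*(l + 3)*(l - 3)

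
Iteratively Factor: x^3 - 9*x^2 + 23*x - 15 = (x - 5)*(x^2 - 4*x + 3) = (x - 5)*(x - 3)*(x - 1)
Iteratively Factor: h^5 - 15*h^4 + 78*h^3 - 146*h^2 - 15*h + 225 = (h - 5)*(h^4 - 10*h^3 + 28*h^2 - 6*h - 45) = (h - 5)^2*(h^3 - 5*h^2 + 3*h + 9) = (h - 5)^2*(h - 3)*(h^2 - 2*h - 3) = (h - 5)^2*(h - 3)*(h + 1)*(h - 3)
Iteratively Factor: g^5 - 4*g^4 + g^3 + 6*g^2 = (g)*(g^4 - 4*g^3 + g^2 + 6*g) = g*(g + 1)*(g^3 - 5*g^2 + 6*g) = g*(g - 3)*(g + 1)*(g^2 - 2*g) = g^2*(g - 3)*(g + 1)*(g - 2)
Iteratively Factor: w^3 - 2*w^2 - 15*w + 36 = (w + 4)*(w^2 - 6*w + 9) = (w - 3)*(w + 4)*(w - 3)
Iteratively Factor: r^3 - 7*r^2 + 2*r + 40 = (r - 5)*(r^2 - 2*r - 8) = (r - 5)*(r + 2)*(r - 4)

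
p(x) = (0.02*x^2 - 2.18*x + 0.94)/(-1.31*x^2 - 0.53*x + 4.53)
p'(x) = (0.04*x - 2.18)/(-1.31*x^2 - 0.53*x + 4.53) + (2.62*x + 0.53)*(0.02*x^2 - 2.18*x + 0.94)/(-1.31*x^2 - 0.53*x + 4.53)^2 = (-2.8664*x^2 + 2.644*x - 9.3772)/(1.7161*x^4 + 1.3886*x^3 - 11.5877*x^2 - 4.8018*x + 20.5209)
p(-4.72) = -0.53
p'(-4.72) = -0.17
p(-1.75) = 3.33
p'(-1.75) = -10.90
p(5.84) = 0.26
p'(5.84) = -0.05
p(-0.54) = 0.48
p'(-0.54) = -0.59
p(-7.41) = -0.29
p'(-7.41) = -0.05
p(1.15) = -0.70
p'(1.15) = -2.12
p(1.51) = -3.10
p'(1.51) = -21.61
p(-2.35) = -4.23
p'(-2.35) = -14.76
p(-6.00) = -0.37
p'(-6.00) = -0.08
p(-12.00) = -0.17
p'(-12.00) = -0.01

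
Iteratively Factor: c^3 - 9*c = (c + 3)*(c^2 - 3*c) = (c - 3)*(c + 3)*(c)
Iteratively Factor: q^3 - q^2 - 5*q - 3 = (q + 1)*(q^2 - 2*q - 3) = (q + 1)^2*(q - 3)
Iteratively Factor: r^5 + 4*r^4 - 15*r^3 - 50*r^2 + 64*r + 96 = (r + 1)*(r^4 + 3*r^3 - 18*r^2 - 32*r + 96) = (r + 1)*(r + 4)*(r^3 - r^2 - 14*r + 24) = (r + 1)*(r + 4)^2*(r^2 - 5*r + 6) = (r - 2)*(r + 1)*(r + 4)^2*(r - 3)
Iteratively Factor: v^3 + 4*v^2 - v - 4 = (v - 1)*(v^2 + 5*v + 4) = (v - 1)*(v + 1)*(v + 4)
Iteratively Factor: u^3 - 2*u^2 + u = (u - 1)*(u^2 - u) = (u - 1)^2*(u)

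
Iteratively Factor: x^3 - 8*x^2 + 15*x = (x - 5)*(x^2 - 3*x) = (x - 5)*(x - 3)*(x)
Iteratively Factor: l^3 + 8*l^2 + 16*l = (l + 4)*(l^2 + 4*l) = (l + 4)^2*(l)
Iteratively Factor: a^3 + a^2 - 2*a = (a)*(a^2 + a - 2) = a*(a + 2)*(a - 1)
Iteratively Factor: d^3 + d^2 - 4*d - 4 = (d + 1)*(d^2 - 4) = (d + 1)*(d + 2)*(d - 2)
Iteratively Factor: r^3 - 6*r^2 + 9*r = (r - 3)*(r^2 - 3*r) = r*(r - 3)*(r - 3)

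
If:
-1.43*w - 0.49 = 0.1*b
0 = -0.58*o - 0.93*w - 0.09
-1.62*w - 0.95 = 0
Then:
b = 3.49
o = 0.79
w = -0.59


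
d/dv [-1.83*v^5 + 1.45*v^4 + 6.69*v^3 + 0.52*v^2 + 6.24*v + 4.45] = -9.15*v^4 + 5.8*v^3 + 20.07*v^2 + 1.04*v + 6.24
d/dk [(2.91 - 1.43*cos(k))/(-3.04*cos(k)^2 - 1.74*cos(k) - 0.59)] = (4.3472*cos(k)^2 - 17.6928*cos(k) - 5.9071)*sin(k)/(9.2416*cos(k)^4 + 10.5792*cos(k)^3 + 6.6148*cos(k)^2 + 2.0532*cos(k) + 0.3481)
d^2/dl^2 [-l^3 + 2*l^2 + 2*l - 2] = 4 - 6*l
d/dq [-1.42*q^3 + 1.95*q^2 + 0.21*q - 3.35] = -4.26*q^2 + 3.9*q + 0.21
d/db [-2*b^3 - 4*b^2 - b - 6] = -6*b^2 - 8*b - 1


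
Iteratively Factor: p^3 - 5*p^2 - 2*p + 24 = (p + 2)*(p^2 - 7*p + 12) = (p - 4)*(p + 2)*(p - 3)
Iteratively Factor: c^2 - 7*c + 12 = (c - 3)*(c - 4)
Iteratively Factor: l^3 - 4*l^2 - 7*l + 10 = (l + 2)*(l^2 - 6*l + 5) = (l - 1)*(l + 2)*(l - 5)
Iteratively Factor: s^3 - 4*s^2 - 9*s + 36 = (s - 4)*(s^2 - 9) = (s - 4)*(s - 3)*(s + 3)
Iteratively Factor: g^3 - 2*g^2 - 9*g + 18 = (g - 3)*(g^2 + g - 6) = (g - 3)*(g - 2)*(g + 3)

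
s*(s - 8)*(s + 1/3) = s^3 - 23*s^2/3 - 8*s/3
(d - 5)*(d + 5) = d^2 - 25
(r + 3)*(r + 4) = r^2 + 7*r + 12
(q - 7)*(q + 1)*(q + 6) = q^3 - 43*q - 42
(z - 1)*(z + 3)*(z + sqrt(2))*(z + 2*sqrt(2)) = z^4 + 2*z^3 + 3*sqrt(2)*z^3 + z^2 + 6*sqrt(2)*z^2 - 9*sqrt(2)*z + 8*z - 12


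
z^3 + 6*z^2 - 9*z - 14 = (z - 2)*(z + 1)*(z + 7)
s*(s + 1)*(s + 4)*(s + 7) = s^4 + 12*s^3 + 39*s^2 + 28*s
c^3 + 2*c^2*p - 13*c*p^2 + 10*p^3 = (c - 2*p)*(c - p)*(c + 5*p)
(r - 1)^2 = r^2 - 2*r + 1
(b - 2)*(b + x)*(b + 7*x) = b^3 + 8*b^2*x - 2*b^2 + 7*b*x^2 - 16*b*x - 14*x^2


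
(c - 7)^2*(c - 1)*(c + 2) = c^4 - 13*c^3 + 33*c^2 + 77*c - 98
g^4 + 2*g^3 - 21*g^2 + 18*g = g*(g - 3)*(g - 1)*(g + 6)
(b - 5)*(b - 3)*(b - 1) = b^3 - 9*b^2 + 23*b - 15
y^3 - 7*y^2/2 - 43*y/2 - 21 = (y - 7)*(y + 3/2)*(y + 2)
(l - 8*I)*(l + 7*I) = l^2 - I*l + 56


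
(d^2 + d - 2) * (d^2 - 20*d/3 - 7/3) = d^4 - 17*d^3/3 - 11*d^2 + 11*d + 14/3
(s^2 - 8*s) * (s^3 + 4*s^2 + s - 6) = s^5 - 4*s^4 - 31*s^3 - 14*s^2 + 48*s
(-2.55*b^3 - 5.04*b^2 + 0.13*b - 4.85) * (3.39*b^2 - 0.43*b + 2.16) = -8.6445*b^5 - 15.9891*b^4 - 2.9001*b^3 - 27.3838*b^2 + 2.3663*b - 10.476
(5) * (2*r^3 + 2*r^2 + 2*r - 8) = 10*r^3 + 10*r^2 + 10*r - 40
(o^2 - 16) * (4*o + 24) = 4*o^3 + 24*o^2 - 64*o - 384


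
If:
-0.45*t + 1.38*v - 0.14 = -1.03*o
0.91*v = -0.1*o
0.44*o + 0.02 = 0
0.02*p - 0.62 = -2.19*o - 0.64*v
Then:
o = -0.05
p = 35.82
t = -0.40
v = 0.00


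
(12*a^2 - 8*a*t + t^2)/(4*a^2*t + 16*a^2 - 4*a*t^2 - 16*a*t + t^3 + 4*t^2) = (-6*a + t)/(-2*a*t - 8*a + t^2 + 4*t)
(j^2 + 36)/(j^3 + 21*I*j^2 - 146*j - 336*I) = (j - 6*I)/(j^2 + 15*I*j - 56)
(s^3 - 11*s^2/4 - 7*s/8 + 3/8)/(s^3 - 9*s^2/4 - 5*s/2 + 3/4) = (s + 1/2)/(s + 1)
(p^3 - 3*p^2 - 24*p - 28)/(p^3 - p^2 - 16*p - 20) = (p - 7)/(p - 5)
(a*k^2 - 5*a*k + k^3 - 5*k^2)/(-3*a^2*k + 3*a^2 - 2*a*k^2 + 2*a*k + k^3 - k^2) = k*(5 - k)/(3*a*k - 3*a - k^2 + k)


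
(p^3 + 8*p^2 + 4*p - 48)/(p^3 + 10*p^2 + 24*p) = (p - 2)/p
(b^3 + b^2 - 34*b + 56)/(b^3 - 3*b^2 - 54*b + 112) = (b - 4)/(b - 8)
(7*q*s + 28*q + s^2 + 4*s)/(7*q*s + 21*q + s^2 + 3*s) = (s + 4)/(s + 3)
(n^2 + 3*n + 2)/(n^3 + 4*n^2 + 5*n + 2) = 1/(n + 1)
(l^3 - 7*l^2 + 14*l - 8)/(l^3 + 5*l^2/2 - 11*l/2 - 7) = 2*(l^2 - 5*l + 4)/(2*l^2 + 9*l + 7)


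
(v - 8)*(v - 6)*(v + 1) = v^3 - 13*v^2 + 34*v + 48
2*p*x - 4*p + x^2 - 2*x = (2*p + x)*(x - 2)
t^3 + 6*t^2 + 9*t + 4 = (t + 1)^2*(t + 4)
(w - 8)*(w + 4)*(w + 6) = w^3 + 2*w^2 - 56*w - 192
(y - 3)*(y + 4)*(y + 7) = y^3 + 8*y^2 - 5*y - 84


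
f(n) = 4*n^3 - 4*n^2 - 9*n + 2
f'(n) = 12*n^2 - 8*n - 9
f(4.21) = 191.69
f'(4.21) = 170.01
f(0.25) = -0.44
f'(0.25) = -10.25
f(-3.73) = -227.66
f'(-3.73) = 187.79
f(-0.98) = 3.21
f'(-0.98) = 10.36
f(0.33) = -1.26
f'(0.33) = -10.33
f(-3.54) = -193.71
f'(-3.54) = 169.70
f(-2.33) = -49.34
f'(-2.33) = 74.79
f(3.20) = 63.31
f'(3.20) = 88.28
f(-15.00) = -14263.00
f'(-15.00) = 2811.00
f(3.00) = 47.00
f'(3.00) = 75.00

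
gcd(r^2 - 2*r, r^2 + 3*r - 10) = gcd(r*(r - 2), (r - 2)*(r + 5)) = r - 2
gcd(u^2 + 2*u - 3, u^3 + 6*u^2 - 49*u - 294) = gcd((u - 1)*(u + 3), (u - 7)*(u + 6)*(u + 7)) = 1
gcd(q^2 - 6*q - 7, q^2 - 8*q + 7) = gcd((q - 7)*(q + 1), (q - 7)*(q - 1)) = q - 7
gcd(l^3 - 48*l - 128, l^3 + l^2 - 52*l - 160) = l^2 - 4*l - 32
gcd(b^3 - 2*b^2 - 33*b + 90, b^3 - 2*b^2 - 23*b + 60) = b - 3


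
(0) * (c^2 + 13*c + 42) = 0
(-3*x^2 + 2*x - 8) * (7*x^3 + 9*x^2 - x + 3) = -21*x^5 - 13*x^4 - 35*x^3 - 83*x^2 + 14*x - 24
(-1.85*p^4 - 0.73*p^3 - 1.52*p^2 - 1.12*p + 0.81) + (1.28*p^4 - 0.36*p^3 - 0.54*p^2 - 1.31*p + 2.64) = -0.57*p^4 - 1.09*p^3 - 2.06*p^2 - 2.43*p + 3.45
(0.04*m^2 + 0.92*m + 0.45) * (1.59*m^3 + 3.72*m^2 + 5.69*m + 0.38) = 0.0636*m^5 + 1.6116*m^4 + 4.3655*m^3 + 6.924*m^2 + 2.9101*m + 0.171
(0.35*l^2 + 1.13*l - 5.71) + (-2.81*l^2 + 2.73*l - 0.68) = -2.46*l^2 + 3.86*l - 6.39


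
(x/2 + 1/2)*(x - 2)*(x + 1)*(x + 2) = x^4/2 + x^3 - 3*x^2/2 - 4*x - 2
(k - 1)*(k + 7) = k^2 + 6*k - 7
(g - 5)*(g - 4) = g^2 - 9*g + 20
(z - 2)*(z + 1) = z^2 - z - 2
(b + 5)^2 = b^2 + 10*b + 25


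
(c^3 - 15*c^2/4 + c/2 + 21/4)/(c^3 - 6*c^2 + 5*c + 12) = (c - 7/4)/(c - 4)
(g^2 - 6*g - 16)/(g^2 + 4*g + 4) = (g - 8)/(g + 2)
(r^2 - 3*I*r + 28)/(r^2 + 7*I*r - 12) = (r - 7*I)/(r + 3*I)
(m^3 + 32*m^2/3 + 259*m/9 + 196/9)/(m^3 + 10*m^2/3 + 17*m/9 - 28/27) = 3*(m + 7)/(3*m - 1)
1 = 1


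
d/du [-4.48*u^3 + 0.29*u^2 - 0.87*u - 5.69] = -13.44*u^2 + 0.58*u - 0.87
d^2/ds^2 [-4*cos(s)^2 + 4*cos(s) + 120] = -4*cos(s) + 8*cos(2*s)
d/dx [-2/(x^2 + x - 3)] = 2*(2*x + 1)/(x^2 + x - 3)^2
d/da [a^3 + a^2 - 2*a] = 3*a^2 + 2*a - 2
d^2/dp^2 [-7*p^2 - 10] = -14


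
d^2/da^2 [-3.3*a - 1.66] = 0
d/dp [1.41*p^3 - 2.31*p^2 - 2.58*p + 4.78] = 4.23*p^2 - 4.62*p - 2.58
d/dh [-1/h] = h^(-2)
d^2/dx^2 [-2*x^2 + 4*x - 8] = -4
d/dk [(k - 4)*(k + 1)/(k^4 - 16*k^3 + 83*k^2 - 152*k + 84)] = (-2*k^5 + 25*k^4 - 80*k^3 - 95*k^2 + 832*k - 860)/(k^8 - 32*k^7 + 422*k^6 - 2960*k^5 + 11921*k^4 - 27920*k^3 + 37048*k^2 - 25536*k + 7056)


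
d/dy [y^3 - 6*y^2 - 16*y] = 3*y^2 - 12*y - 16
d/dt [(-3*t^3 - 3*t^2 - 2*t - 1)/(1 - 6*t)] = (36*t^3 + 9*t^2 - 6*t - 8)/(36*t^2 - 12*t + 1)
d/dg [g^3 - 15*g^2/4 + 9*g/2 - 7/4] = 3*g^2 - 15*g/2 + 9/2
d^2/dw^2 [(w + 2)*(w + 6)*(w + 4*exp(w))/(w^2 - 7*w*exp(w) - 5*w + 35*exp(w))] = 11*(w^6*exp(w) + 7*w^5*exp(2*w) - 2*w^5*exp(w) - 42*w^4*exp(2*w) - 69*w^4*exp(w) - 49*w^3*exp(2*w) + 188*w^3*exp(w) + 14*w^3 + 980*w^2*exp(2*w) + 438*w^2*exp(w) - 2786*w*exp(2*w) - 960*w*exp(w) + 2744*exp(3*w) - 560*exp(2*w) + 600*exp(w))/(w^6 - 21*w^5*exp(w) - 15*w^5 + 147*w^4*exp(2*w) + 315*w^4*exp(w) + 75*w^4 - 343*w^3*exp(3*w) - 2205*w^3*exp(2*w) - 1575*w^3*exp(w) - 125*w^3 + 5145*w^2*exp(3*w) + 11025*w^2*exp(2*w) + 2625*w^2*exp(w) - 25725*w*exp(3*w) - 18375*w*exp(2*w) + 42875*exp(3*w))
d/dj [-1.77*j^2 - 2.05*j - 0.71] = -3.54*j - 2.05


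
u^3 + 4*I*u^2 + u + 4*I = (u - I)*(u + I)*(u + 4*I)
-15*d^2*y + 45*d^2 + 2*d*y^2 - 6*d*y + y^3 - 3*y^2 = (-3*d + y)*(5*d + y)*(y - 3)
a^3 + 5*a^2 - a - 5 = (a - 1)*(a + 1)*(a + 5)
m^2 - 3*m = m*(m - 3)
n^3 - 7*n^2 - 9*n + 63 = (n - 7)*(n - 3)*(n + 3)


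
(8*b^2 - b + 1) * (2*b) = 16*b^3 - 2*b^2 + 2*b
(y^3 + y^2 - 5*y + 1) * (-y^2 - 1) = -y^5 - y^4 + 4*y^3 - 2*y^2 + 5*y - 1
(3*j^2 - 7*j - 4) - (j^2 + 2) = 2*j^2 - 7*j - 6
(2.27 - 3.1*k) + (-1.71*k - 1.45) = 0.82 - 4.81*k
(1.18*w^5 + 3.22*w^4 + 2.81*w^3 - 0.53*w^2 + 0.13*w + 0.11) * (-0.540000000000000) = -0.6372*w^5 - 1.7388*w^4 - 1.5174*w^3 + 0.2862*w^2 - 0.0702*w - 0.0594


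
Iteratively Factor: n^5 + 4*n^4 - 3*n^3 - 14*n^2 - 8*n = (n + 1)*(n^4 + 3*n^3 - 6*n^2 - 8*n) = (n - 2)*(n + 1)*(n^3 + 5*n^2 + 4*n) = (n - 2)*(n + 1)*(n + 4)*(n^2 + n) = n*(n - 2)*(n + 1)*(n + 4)*(n + 1)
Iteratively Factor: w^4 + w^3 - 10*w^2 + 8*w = (w - 1)*(w^3 + 2*w^2 - 8*w) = (w - 1)*(w + 4)*(w^2 - 2*w) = (w - 2)*(w - 1)*(w + 4)*(w)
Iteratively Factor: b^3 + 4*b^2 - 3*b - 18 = (b + 3)*(b^2 + b - 6) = (b - 2)*(b + 3)*(b + 3)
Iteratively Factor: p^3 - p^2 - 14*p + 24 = (p - 2)*(p^2 + p - 12) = (p - 3)*(p - 2)*(p + 4)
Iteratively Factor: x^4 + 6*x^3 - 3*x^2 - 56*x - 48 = (x + 1)*(x^3 + 5*x^2 - 8*x - 48) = (x + 1)*(x + 4)*(x^2 + x - 12) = (x - 3)*(x + 1)*(x + 4)*(x + 4)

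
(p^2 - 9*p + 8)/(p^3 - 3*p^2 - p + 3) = (p - 8)/(p^2 - 2*p - 3)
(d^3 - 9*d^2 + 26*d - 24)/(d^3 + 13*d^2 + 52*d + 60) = (d^3 - 9*d^2 + 26*d - 24)/(d^3 + 13*d^2 + 52*d + 60)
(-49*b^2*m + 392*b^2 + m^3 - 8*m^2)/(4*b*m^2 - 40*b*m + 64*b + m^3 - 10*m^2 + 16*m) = (-49*b^2 + m^2)/(4*b*m - 8*b + m^2 - 2*m)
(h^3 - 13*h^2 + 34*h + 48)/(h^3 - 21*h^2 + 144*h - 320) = (h^2 - 5*h - 6)/(h^2 - 13*h + 40)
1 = 1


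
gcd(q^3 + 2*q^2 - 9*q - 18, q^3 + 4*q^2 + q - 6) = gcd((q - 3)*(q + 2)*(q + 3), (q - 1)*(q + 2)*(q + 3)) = q^2 + 5*q + 6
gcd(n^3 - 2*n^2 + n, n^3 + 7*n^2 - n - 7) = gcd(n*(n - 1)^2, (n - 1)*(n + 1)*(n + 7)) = n - 1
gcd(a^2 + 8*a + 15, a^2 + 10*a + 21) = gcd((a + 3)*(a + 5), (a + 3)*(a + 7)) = a + 3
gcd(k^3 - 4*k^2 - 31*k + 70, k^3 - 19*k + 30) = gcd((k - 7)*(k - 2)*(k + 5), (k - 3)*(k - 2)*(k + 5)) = k^2 + 3*k - 10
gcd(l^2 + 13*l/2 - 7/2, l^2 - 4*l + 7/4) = l - 1/2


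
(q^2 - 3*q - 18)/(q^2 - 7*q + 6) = (q + 3)/(q - 1)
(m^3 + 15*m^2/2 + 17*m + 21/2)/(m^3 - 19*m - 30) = (2*m^2 + 9*m + 7)/(2*(m^2 - 3*m - 10))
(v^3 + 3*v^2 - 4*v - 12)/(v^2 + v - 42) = (v^3 + 3*v^2 - 4*v - 12)/(v^2 + v - 42)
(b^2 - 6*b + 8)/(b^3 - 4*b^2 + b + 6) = (b - 4)/(b^2 - 2*b - 3)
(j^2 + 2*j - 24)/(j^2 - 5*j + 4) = (j + 6)/(j - 1)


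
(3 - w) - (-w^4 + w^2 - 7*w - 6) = w^4 - w^2 + 6*w + 9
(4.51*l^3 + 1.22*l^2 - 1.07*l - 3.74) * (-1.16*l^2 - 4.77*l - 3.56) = -5.2316*l^5 - 22.9279*l^4 - 20.6338*l^3 + 5.0991*l^2 + 21.649*l + 13.3144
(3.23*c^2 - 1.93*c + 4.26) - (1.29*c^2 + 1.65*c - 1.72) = 1.94*c^2 - 3.58*c + 5.98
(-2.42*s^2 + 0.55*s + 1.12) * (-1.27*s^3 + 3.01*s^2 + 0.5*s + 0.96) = 3.0734*s^5 - 7.9827*s^4 - 0.9769*s^3 + 1.323*s^2 + 1.088*s + 1.0752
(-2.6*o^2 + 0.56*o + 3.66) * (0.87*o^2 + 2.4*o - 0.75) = -2.262*o^4 - 5.7528*o^3 + 6.4782*o^2 + 8.364*o - 2.745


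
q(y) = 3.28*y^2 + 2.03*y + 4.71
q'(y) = 6.56*y + 2.03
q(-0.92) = 5.62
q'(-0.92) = -4.01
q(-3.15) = 30.86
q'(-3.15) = -18.63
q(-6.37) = 124.87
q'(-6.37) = -39.76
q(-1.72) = 10.92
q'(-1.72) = -9.25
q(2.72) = 34.50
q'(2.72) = 19.87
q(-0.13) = 4.50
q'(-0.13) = 1.18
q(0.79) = 8.36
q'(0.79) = 7.21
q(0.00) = 4.71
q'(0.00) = 2.03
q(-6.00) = 110.61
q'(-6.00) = -37.33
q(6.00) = 134.97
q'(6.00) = 41.39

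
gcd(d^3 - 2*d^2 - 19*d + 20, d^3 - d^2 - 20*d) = d^2 - d - 20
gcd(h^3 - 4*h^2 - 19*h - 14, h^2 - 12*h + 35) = h - 7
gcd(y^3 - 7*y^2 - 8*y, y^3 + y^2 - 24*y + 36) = 1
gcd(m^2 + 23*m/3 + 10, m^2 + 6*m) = m + 6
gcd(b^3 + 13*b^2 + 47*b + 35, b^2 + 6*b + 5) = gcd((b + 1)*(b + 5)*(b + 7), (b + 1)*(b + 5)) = b^2 + 6*b + 5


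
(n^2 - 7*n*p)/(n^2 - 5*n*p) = (n - 7*p)/(n - 5*p)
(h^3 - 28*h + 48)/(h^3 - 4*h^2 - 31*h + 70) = (h^2 + 2*h - 24)/(h^2 - 2*h - 35)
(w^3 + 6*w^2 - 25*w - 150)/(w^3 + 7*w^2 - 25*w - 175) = (w + 6)/(w + 7)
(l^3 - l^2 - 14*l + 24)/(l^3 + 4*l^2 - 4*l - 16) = (l - 3)/(l + 2)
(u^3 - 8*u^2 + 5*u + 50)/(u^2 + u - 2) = (u^2 - 10*u + 25)/(u - 1)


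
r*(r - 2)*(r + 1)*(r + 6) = r^4 + 5*r^3 - 8*r^2 - 12*r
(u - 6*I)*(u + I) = u^2 - 5*I*u + 6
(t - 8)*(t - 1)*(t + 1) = t^3 - 8*t^2 - t + 8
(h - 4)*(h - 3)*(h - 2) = h^3 - 9*h^2 + 26*h - 24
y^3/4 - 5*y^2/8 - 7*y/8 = y*(y/4 + 1/4)*(y - 7/2)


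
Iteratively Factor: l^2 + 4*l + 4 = (l + 2)*(l + 2)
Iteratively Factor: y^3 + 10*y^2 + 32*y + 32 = (y + 2)*(y^2 + 8*y + 16) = (y + 2)*(y + 4)*(y + 4)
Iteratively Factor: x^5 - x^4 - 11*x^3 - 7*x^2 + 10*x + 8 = (x + 1)*(x^4 - 2*x^3 - 9*x^2 + 2*x + 8) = (x + 1)^2*(x^3 - 3*x^2 - 6*x + 8) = (x - 1)*(x + 1)^2*(x^2 - 2*x - 8) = (x - 4)*(x - 1)*(x + 1)^2*(x + 2)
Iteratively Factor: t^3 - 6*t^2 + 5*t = (t - 1)*(t^2 - 5*t) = (t - 5)*(t - 1)*(t)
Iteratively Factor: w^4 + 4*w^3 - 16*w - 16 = (w - 2)*(w^3 + 6*w^2 + 12*w + 8) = (w - 2)*(w + 2)*(w^2 + 4*w + 4) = (w - 2)*(w + 2)^2*(w + 2)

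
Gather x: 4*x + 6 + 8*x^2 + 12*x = 8*x^2 + 16*x + 6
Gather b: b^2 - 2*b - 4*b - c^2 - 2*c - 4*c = b^2 - 6*b - c^2 - 6*c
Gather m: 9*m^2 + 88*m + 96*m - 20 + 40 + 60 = 9*m^2 + 184*m + 80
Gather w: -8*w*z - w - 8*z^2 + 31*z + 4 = w*(-8*z - 1) - 8*z^2 + 31*z + 4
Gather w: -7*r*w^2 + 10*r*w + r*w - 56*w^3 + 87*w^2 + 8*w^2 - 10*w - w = -56*w^3 + w^2*(95 - 7*r) + w*(11*r - 11)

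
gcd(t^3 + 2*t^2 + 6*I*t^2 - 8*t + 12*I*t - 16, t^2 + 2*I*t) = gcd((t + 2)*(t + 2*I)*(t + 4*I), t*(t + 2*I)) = t + 2*I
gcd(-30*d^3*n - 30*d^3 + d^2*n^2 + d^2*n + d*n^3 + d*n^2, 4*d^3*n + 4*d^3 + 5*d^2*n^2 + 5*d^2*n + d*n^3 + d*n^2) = d*n + d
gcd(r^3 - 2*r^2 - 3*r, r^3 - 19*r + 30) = r - 3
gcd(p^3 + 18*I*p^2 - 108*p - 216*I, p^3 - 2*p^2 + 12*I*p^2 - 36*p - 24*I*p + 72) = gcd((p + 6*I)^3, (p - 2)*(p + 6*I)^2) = p^2 + 12*I*p - 36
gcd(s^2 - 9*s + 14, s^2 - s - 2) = s - 2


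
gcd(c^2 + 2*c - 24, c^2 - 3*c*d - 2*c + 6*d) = 1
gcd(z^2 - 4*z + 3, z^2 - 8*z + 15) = z - 3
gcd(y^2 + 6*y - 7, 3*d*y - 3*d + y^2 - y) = y - 1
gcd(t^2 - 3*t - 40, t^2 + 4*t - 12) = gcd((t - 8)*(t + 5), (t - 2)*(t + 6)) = 1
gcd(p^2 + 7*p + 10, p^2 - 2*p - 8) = p + 2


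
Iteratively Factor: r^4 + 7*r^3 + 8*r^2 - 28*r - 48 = (r + 4)*(r^3 + 3*r^2 - 4*r - 12) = (r - 2)*(r + 4)*(r^2 + 5*r + 6) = (r - 2)*(r + 3)*(r + 4)*(r + 2)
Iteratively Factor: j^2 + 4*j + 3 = (j + 3)*(j + 1)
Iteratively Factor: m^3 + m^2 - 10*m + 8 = (m + 4)*(m^2 - 3*m + 2) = (m - 2)*(m + 4)*(m - 1)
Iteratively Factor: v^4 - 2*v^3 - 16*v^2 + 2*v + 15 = (v - 5)*(v^3 + 3*v^2 - v - 3) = (v - 5)*(v + 1)*(v^2 + 2*v - 3) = (v - 5)*(v + 1)*(v + 3)*(v - 1)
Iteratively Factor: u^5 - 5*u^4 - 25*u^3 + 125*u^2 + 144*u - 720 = (u - 4)*(u^4 - u^3 - 29*u^2 + 9*u + 180) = (u - 4)*(u - 3)*(u^3 + 2*u^2 - 23*u - 60) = (u - 4)*(u - 3)*(u + 4)*(u^2 - 2*u - 15) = (u - 5)*(u - 4)*(u - 3)*(u + 4)*(u + 3)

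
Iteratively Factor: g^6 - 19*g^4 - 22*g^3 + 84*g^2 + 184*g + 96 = (g - 3)*(g^5 + 3*g^4 - 10*g^3 - 52*g^2 - 72*g - 32) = (g - 4)*(g - 3)*(g^4 + 7*g^3 + 18*g^2 + 20*g + 8) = (g - 4)*(g - 3)*(g + 2)*(g^3 + 5*g^2 + 8*g + 4) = (g - 4)*(g - 3)*(g + 2)^2*(g^2 + 3*g + 2) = (g - 4)*(g - 3)*(g + 1)*(g + 2)^2*(g + 2)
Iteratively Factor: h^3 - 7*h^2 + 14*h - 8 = (h - 2)*(h^2 - 5*h + 4) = (h - 4)*(h - 2)*(h - 1)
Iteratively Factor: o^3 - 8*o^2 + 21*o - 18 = (o - 3)*(o^2 - 5*o + 6) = (o - 3)^2*(o - 2)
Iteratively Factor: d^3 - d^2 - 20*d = (d + 4)*(d^2 - 5*d) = (d - 5)*(d + 4)*(d)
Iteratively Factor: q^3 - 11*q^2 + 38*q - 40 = (q - 4)*(q^2 - 7*q + 10) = (q - 5)*(q - 4)*(q - 2)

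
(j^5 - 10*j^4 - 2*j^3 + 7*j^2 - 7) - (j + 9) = j^5 - 10*j^4 - 2*j^3 + 7*j^2 - j - 16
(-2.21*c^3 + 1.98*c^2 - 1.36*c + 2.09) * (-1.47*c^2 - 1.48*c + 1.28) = 3.2487*c^5 + 0.3602*c^4 - 3.76*c^3 + 1.4749*c^2 - 4.834*c + 2.6752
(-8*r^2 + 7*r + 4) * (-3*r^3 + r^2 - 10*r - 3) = 24*r^5 - 29*r^4 + 75*r^3 - 42*r^2 - 61*r - 12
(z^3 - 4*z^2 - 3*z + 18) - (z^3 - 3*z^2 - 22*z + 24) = -z^2 + 19*z - 6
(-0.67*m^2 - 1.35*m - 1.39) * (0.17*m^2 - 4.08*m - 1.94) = -0.1139*m^4 + 2.5041*m^3 + 6.5715*m^2 + 8.2902*m + 2.6966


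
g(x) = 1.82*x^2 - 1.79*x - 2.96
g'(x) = 3.64*x - 1.79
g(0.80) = -3.23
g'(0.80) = 1.12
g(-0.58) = -1.31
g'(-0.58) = -3.90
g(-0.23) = -2.45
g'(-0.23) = -2.63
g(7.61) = 88.82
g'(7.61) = 25.91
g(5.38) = 40.09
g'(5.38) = 17.79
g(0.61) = -3.37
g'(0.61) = 0.43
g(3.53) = 13.40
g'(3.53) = 11.06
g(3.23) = 10.25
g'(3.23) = 9.97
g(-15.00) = 433.39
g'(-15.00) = -56.39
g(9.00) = 128.35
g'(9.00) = 30.97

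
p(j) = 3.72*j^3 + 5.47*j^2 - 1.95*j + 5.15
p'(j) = 11.16*j^2 + 10.94*j - 1.95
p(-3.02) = -41.53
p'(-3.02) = 66.79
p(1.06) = 13.66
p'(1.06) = 22.19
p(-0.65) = 7.71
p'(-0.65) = -4.35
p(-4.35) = -189.07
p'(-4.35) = 161.64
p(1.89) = 46.12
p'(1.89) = 58.59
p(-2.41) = -10.45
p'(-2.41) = 36.50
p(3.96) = 314.22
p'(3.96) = 216.38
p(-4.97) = -306.72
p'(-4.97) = 219.34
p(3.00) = 148.97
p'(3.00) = 131.31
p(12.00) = 7197.59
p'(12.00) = 1736.37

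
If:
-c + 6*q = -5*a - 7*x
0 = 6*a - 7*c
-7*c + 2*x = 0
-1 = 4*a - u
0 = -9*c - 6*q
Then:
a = 0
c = 0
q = 0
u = 1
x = 0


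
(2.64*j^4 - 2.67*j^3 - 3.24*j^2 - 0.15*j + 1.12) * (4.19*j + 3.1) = 11.0616*j^5 - 3.0033*j^4 - 21.8526*j^3 - 10.6725*j^2 + 4.2278*j + 3.472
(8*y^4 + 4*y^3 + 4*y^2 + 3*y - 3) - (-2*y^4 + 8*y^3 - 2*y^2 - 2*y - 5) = 10*y^4 - 4*y^3 + 6*y^2 + 5*y + 2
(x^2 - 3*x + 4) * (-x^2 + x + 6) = -x^4 + 4*x^3 - x^2 - 14*x + 24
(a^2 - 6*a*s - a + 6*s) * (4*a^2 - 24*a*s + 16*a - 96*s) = 4*a^4 - 48*a^3*s + 12*a^3 + 144*a^2*s^2 - 144*a^2*s - 16*a^2 + 432*a*s^2 + 192*a*s - 576*s^2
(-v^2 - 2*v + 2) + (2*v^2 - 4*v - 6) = v^2 - 6*v - 4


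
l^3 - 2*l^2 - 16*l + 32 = (l - 4)*(l - 2)*(l + 4)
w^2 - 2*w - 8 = (w - 4)*(w + 2)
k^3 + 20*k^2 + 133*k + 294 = (k + 6)*(k + 7)^2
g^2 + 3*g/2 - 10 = (g - 5/2)*(g + 4)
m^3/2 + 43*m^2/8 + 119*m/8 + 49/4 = (m/2 + 1)*(m + 7/4)*(m + 7)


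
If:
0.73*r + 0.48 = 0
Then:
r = -0.66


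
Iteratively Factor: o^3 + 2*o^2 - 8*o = (o + 4)*(o^2 - 2*o) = (o - 2)*(o + 4)*(o)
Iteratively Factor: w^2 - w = (w)*(w - 1)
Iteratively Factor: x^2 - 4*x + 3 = (x - 3)*(x - 1)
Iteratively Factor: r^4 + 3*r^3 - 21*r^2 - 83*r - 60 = (r + 1)*(r^3 + 2*r^2 - 23*r - 60) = (r + 1)*(r + 3)*(r^2 - r - 20) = (r + 1)*(r + 3)*(r + 4)*(r - 5)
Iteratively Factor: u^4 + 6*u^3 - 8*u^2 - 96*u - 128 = (u + 4)*(u^3 + 2*u^2 - 16*u - 32) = (u - 4)*(u + 4)*(u^2 + 6*u + 8) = (u - 4)*(u + 4)^2*(u + 2)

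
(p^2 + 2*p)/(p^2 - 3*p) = (p + 2)/(p - 3)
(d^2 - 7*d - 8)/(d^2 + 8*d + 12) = (d^2 - 7*d - 8)/(d^2 + 8*d + 12)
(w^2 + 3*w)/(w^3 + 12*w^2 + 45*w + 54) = w/(w^2 + 9*w + 18)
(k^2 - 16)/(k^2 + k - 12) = (k - 4)/(k - 3)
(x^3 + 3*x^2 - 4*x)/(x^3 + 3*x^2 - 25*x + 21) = x*(x + 4)/(x^2 + 4*x - 21)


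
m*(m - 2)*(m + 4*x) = m^3 + 4*m^2*x - 2*m^2 - 8*m*x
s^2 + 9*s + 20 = (s + 4)*(s + 5)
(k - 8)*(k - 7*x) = k^2 - 7*k*x - 8*k + 56*x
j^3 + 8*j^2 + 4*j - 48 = (j - 2)*(j + 4)*(j + 6)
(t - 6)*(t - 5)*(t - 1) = t^3 - 12*t^2 + 41*t - 30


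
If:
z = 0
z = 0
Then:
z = 0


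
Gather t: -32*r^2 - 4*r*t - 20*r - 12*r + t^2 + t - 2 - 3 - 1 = -32*r^2 - 32*r + t^2 + t*(1 - 4*r) - 6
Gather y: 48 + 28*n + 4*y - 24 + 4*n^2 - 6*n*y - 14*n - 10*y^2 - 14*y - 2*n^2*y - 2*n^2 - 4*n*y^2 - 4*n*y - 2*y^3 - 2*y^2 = 2*n^2 + 14*n - 2*y^3 + y^2*(-4*n - 12) + y*(-2*n^2 - 10*n - 10) + 24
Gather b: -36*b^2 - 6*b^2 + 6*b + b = -42*b^2 + 7*b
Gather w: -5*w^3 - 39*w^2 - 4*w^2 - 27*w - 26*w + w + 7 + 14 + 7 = -5*w^3 - 43*w^2 - 52*w + 28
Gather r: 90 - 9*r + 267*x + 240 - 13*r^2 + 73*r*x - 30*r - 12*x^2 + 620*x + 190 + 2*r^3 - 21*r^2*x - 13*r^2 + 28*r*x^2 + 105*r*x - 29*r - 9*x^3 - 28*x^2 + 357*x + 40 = 2*r^3 + r^2*(-21*x - 26) + r*(28*x^2 + 178*x - 68) - 9*x^3 - 40*x^2 + 1244*x + 560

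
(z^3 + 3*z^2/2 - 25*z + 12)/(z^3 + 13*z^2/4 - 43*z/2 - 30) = 2*(2*z - 1)/(4*z + 5)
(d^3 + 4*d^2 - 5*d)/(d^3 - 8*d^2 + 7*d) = (d + 5)/(d - 7)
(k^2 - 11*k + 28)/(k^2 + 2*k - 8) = (k^2 - 11*k + 28)/(k^2 + 2*k - 8)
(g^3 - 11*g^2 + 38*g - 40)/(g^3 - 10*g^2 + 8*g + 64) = (g^2 - 7*g + 10)/(g^2 - 6*g - 16)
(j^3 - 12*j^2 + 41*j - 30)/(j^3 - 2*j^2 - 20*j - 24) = (j^2 - 6*j + 5)/(j^2 + 4*j + 4)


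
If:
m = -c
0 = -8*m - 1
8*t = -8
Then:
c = 1/8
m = -1/8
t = -1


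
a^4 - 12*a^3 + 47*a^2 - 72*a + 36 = (a - 6)*(a - 3)*(a - 2)*(a - 1)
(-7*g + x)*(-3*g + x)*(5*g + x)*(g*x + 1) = 105*g^4*x - 29*g^3*x^2 + 105*g^3 - 5*g^2*x^3 - 29*g^2*x + g*x^4 - 5*g*x^2 + x^3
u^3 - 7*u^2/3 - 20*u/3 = u*(u - 4)*(u + 5/3)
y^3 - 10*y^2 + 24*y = y*(y - 6)*(y - 4)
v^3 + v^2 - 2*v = v*(v - 1)*(v + 2)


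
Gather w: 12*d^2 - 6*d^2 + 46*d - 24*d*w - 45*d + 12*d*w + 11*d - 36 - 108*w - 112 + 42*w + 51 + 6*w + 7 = 6*d^2 + 12*d + w*(-12*d - 60) - 90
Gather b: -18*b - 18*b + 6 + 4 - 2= 8 - 36*b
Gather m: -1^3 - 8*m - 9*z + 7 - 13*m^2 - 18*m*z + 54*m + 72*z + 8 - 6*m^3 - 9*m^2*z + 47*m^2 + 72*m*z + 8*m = -6*m^3 + m^2*(34 - 9*z) + m*(54*z + 54) + 63*z + 14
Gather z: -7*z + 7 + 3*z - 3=4 - 4*z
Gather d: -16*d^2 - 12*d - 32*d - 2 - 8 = -16*d^2 - 44*d - 10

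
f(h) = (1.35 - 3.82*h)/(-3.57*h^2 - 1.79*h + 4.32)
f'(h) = (1.35 - 3.82*h)*(7.14*h + 1.79)/(-3.57*h^2 - 1.79*h + 4.32)^2 - 3.82/(-3.57*h^2 - 1.79*h + 4.32)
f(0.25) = 0.11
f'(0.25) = -0.94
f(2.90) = 0.31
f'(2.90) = -0.11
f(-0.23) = 0.49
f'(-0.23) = -0.82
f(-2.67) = -0.71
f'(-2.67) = -0.51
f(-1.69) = -2.74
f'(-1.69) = -8.53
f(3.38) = 0.27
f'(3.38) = -0.08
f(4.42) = 0.21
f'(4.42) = -0.04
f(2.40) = 0.38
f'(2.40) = -0.16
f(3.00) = 0.30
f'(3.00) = -0.10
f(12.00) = 0.08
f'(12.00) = -0.01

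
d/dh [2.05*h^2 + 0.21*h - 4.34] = 4.1*h + 0.21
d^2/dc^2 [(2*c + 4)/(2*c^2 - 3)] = 8*(8*c^2*(c + 2) - (3*c + 2)*(2*c^2 - 3))/(2*c^2 - 3)^3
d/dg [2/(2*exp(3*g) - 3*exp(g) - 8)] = (6 - 12*exp(2*g))*exp(g)/(-2*exp(3*g) + 3*exp(g) + 8)^2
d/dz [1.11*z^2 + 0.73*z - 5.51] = 2.22*z + 0.73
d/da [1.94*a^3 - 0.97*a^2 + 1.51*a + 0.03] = 5.82*a^2 - 1.94*a + 1.51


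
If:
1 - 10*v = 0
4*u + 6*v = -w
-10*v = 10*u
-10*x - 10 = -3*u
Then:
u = -1/10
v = 1/10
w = -1/5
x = -103/100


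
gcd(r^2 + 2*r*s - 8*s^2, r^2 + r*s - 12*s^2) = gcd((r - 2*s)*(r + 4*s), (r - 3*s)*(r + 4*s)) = r + 4*s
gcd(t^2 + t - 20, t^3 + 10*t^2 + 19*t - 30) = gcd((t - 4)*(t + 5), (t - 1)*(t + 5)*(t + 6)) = t + 5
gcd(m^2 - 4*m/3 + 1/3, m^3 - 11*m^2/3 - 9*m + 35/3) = m - 1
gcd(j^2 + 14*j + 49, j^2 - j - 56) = j + 7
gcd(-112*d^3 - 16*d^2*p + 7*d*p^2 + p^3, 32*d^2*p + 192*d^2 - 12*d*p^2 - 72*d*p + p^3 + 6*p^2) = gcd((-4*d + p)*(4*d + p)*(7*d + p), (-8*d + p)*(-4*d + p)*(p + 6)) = -4*d + p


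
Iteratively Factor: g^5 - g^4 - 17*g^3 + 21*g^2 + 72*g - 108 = (g + 3)*(g^4 - 4*g^3 - 5*g^2 + 36*g - 36) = (g + 3)^2*(g^3 - 7*g^2 + 16*g - 12) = (g - 2)*(g + 3)^2*(g^2 - 5*g + 6) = (g - 2)^2*(g + 3)^2*(g - 3)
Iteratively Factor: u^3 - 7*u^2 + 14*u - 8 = (u - 1)*(u^2 - 6*u + 8) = (u - 4)*(u - 1)*(u - 2)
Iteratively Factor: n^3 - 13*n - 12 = (n + 1)*(n^2 - n - 12) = (n + 1)*(n + 3)*(n - 4)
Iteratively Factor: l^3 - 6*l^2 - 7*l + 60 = (l + 3)*(l^2 - 9*l + 20) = (l - 4)*(l + 3)*(l - 5)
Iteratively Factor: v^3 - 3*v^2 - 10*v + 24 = (v - 2)*(v^2 - v - 12) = (v - 4)*(v - 2)*(v + 3)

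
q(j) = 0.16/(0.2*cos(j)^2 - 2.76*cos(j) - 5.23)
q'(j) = 0.16*(0.4*sin(j)*cos(j) - 2.76*sin(j))/(0.2*cos(j)^2 - 2.76*cos(j) - 5.23)^2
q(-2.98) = -0.07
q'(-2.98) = 0.02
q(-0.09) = -0.02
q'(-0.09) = 0.00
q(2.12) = -0.04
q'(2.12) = -0.03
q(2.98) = -0.07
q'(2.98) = -0.02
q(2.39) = -0.05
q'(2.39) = -0.03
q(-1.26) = -0.03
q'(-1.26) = 0.01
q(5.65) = -0.02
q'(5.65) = 0.00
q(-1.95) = -0.04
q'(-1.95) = 0.02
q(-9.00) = -0.06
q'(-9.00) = 0.03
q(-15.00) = -0.05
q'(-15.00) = 0.04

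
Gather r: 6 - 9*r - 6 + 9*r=0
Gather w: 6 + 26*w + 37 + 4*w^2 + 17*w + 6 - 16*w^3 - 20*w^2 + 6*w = -16*w^3 - 16*w^2 + 49*w + 49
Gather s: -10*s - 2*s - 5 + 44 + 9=48 - 12*s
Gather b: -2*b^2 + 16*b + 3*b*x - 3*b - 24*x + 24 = -2*b^2 + b*(3*x + 13) - 24*x + 24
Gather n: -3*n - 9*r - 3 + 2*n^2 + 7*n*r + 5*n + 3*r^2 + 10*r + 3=2*n^2 + n*(7*r + 2) + 3*r^2 + r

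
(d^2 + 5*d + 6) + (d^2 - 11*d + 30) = 2*d^2 - 6*d + 36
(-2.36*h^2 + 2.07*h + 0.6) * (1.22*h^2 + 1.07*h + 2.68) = -2.8792*h^4 + 0.000199999999999978*h^3 - 3.3779*h^2 + 6.1896*h + 1.608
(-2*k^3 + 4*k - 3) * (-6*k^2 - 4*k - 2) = 12*k^5 + 8*k^4 - 20*k^3 + 2*k^2 + 4*k + 6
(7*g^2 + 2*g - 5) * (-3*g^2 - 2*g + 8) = -21*g^4 - 20*g^3 + 67*g^2 + 26*g - 40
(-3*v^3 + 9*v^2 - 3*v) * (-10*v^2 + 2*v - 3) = 30*v^5 - 96*v^4 + 57*v^3 - 33*v^2 + 9*v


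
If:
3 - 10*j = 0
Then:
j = 3/10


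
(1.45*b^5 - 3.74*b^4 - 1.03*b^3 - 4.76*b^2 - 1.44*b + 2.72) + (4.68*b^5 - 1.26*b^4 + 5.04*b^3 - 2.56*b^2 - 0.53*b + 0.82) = 6.13*b^5 - 5.0*b^4 + 4.01*b^3 - 7.32*b^2 - 1.97*b + 3.54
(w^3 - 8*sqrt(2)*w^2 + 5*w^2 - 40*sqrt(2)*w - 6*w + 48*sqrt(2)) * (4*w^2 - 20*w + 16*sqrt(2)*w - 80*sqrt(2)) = 4*w^5 - 16*sqrt(2)*w^4 - 380*w^3 + 120*w^2 + 496*sqrt(2)*w^2 - 480*sqrt(2)*w + 7936*w - 7680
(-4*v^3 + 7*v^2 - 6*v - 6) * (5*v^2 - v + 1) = -20*v^5 + 39*v^4 - 41*v^3 - 17*v^2 - 6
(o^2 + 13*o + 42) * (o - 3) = o^3 + 10*o^2 + 3*o - 126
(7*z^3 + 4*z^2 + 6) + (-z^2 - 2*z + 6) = 7*z^3 + 3*z^2 - 2*z + 12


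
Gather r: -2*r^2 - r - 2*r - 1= -2*r^2 - 3*r - 1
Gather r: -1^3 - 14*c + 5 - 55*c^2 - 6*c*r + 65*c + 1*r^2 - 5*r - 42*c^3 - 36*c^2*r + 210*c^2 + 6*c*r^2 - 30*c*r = -42*c^3 + 155*c^2 + 51*c + r^2*(6*c + 1) + r*(-36*c^2 - 36*c - 5) + 4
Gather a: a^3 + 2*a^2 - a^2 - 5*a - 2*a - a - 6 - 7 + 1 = a^3 + a^2 - 8*a - 12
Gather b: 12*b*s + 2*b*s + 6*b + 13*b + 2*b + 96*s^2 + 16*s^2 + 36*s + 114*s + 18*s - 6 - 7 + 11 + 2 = b*(14*s + 21) + 112*s^2 + 168*s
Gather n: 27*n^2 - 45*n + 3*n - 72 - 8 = 27*n^2 - 42*n - 80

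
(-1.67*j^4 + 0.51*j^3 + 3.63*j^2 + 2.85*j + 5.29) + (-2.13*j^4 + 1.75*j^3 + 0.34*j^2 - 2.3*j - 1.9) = -3.8*j^4 + 2.26*j^3 + 3.97*j^2 + 0.55*j + 3.39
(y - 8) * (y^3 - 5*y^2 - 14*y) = y^4 - 13*y^3 + 26*y^2 + 112*y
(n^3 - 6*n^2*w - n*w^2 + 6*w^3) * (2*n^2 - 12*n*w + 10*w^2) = 2*n^5 - 24*n^4*w + 80*n^3*w^2 - 36*n^2*w^3 - 82*n*w^4 + 60*w^5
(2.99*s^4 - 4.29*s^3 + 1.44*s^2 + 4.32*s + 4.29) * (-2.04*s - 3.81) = -6.0996*s^5 - 2.6403*s^4 + 13.4073*s^3 - 14.2992*s^2 - 25.2108*s - 16.3449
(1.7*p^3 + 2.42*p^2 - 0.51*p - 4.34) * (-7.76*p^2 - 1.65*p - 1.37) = -13.192*p^5 - 21.5842*p^4 - 2.3644*p^3 + 31.2045*p^2 + 7.8597*p + 5.9458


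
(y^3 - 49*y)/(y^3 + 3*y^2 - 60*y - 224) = y*(y - 7)/(y^2 - 4*y - 32)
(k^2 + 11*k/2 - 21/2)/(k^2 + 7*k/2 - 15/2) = (k + 7)/(k + 5)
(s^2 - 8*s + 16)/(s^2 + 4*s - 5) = (s^2 - 8*s + 16)/(s^2 + 4*s - 5)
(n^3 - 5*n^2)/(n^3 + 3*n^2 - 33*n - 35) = n^2/(n^2 + 8*n + 7)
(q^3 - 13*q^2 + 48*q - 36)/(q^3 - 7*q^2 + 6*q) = (q - 6)/q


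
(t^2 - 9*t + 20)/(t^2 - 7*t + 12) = (t - 5)/(t - 3)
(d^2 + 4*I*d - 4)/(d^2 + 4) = (d + 2*I)/(d - 2*I)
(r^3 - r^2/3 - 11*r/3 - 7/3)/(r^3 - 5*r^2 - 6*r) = (3*r^2 - 4*r - 7)/(3*r*(r - 6))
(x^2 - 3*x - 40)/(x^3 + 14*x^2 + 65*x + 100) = (x - 8)/(x^2 + 9*x + 20)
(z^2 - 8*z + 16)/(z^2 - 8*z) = (z^2 - 8*z + 16)/(z*(z - 8))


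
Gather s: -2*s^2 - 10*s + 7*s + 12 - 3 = -2*s^2 - 3*s + 9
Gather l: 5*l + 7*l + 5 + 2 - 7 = 12*l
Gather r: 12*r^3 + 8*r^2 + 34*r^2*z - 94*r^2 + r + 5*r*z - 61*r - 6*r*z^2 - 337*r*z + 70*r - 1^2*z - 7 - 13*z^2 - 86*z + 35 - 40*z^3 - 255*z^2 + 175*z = 12*r^3 + r^2*(34*z - 86) + r*(-6*z^2 - 332*z + 10) - 40*z^3 - 268*z^2 + 88*z + 28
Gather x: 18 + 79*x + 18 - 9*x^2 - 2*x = -9*x^2 + 77*x + 36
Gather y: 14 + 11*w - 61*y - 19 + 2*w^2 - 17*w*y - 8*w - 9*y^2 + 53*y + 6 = 2*w^2 + 3*w - 9*y^2 + y*(-17*w - 8) + 1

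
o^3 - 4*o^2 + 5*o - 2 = (o - 2)*(o - 1)^2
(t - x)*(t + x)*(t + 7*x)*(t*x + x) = t^4*x + 7*t^3*x^2 + t^3*x - t^2*x^3 + 7*t^2*x^2 - 7*t*x^4 - t*x^3 - 7*x^4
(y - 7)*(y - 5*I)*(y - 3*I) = y^3 - 7*y^2 - 8*I*y^2 - 15*y + 56*I*y + 105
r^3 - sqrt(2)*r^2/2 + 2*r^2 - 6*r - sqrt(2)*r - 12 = (r + 2)*(r - 2*sqrt(2))*(r + 3*sqrt(2)/2)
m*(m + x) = m^2 + m*x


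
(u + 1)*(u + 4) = u^2 + 5*u + 4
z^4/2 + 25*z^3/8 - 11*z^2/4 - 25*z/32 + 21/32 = (z/2 + 1/4)*(z - 3/4)*(z - 1/2)*(z + 7)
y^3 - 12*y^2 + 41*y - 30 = (y - 6)*(y - 5)*(y - 1)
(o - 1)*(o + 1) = o^2 - 1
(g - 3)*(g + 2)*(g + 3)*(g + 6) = g^4 + 8*g^3 + 3*g^2 - 72*g - 108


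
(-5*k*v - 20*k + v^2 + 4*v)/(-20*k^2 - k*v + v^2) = (v + 4)/(4*k + v)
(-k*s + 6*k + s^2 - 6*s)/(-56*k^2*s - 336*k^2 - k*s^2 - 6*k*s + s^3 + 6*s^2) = (k*s - 6*k - s^2 + 6*s)/(56*k^2*s + 336*k^2 + k*s^2 + 6*k*s - s^3 - 6*s^2)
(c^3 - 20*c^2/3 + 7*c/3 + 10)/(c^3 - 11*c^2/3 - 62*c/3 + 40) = (c + 1)/(c + 4)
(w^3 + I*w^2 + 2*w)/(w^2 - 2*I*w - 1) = w*(w + 2*I)/(w - I)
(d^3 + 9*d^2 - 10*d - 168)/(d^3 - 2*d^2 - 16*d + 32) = (d^2 + 13*d + 42)/(d^2 + 2*d - 8)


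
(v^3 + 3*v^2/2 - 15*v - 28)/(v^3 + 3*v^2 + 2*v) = (v^2 - v/2 - 14)/(v*(v + 1))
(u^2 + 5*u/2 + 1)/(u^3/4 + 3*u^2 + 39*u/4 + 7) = 2*(2*u^2 + 5*u + 2)/(u^3 + 12*u^2 + 39*u + 28)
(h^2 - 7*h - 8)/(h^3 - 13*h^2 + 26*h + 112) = (h + 1)/(h^2 - 5*h - 14)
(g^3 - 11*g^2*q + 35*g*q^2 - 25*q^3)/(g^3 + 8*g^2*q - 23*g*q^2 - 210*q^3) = (g^2 - 6*g*q + 5*q^2)/(g^2 + 13*g*q + 42*q^2)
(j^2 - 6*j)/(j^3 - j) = (j - 6)/(j^2 - 1)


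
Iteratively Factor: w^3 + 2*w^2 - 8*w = (w - 2)*(w^2 + 4*w) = (w - 2)*(w + 4)*(w)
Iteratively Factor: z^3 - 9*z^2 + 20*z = (z - 4)*(z^2 - 5*z) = (z - 5)*(z - 4)*(z)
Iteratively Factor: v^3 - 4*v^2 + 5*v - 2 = (v - 1)*(v^2 - 3*v + 2) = (v - 2)*(v - 1)*(v - 1)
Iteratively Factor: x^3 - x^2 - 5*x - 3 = (x + 1)*(x^2 - 2*x - 3) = (x - 3)*(x + 1)*(x + 1)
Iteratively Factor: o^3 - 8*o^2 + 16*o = (o)*(o^2 - 8*o + 16) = o*(o - 4)*(o - 4)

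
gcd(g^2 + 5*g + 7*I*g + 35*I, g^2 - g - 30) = g + 5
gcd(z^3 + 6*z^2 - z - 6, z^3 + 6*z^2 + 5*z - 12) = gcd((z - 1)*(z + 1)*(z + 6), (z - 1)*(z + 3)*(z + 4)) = z - 1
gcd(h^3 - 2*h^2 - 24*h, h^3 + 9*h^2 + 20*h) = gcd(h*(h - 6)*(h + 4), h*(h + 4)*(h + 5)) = h^2 + 4*h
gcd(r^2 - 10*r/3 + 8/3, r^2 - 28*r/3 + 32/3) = r - 4/3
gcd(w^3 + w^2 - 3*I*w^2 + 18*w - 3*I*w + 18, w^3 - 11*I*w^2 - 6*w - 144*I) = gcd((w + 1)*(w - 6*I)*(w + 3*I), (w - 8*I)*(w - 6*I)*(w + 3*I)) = w^2 - 3*I*w + 18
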